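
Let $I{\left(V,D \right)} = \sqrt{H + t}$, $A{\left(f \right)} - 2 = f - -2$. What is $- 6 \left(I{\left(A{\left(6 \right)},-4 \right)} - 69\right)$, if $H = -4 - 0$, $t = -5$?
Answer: $414 - 18 i \approx 414.0 - 18.0 i$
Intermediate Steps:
$H = -4$ ($H = -4 + 0 = -4$)
$A{\left(f \right)} = 4 + f$ ($A{\left(f \right)} = 2 + \left(f - -2\right) = 2 + \left(f + 2\right) = 2 + \left(2 + f\right) = 4 + f$)
$I{\left(V,D \right)} = 3 i$ ($I{\left(V,D \right)} = \sqrt{-4 - 5} = \sqrt{-9} = 3 i$)
$- 6 \left(I{\left(A{\left(6 \right)},-4 \right)} - 69\right) = - 6 \left(3 i - 69\right) = - 6 \left(-69 + 3 i\right) = 414 - 18 i$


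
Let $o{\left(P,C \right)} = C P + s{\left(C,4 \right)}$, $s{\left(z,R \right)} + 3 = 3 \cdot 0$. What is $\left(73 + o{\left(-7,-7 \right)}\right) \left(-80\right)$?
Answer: $-9520$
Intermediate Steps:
$s{\left(z,R \right)} = -3$ ($s{\left(z,R \right)} = -3 + 3 \cdot 0 = -3 + 0 = -3$)
$o{\left(P,C \right)} = -3 + C P$ ($o{\left(P,C \right)} = C P - 3 = -3 + C P$)
$\left(73 + o{\left(-7,-7 \right)}\right) \left(-80\right) = \left(73 - -46\right) \left(-80\right) = \left(73 + \left(-3 + 49\right)\right) \left(-80\right) = \left(73 + 46\right) \left(-80\right) = 119 \left(-80\right) = -9520$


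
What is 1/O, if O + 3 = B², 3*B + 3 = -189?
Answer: 1/4093 ≈ 0.00024432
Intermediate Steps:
B = -64 (B = -1 + (⅓)*(-189) = -1 - 63 = -64)
O = 4093 (O = -3 + (-64)² = -3 + 4096 = 4093)
1/O = 1/4093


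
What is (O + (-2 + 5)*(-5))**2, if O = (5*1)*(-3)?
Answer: 900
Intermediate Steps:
O = -15 (O = 5*(-3) = -15)
(O + (-2 + 5)*(-5))**2 = (-15 + (-2 + 5)*(-5))**2 = (-15 + 3*(-5))**2 = (-15 - 15)**2 = (-30)**2 = 900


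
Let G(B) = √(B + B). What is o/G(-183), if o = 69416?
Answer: -34708*I*√366/183 ≈ -3628.4*I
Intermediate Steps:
G(B) = √2*√B (G(B) = √(2*B) = √2*√B)
o/G(-183) = 69416/((√2*√(-183))) = 69416/((√2*(I*√183))) = 69416/((I*√366)) = 69416*(-I*√366/366) = -34708*I*√366/183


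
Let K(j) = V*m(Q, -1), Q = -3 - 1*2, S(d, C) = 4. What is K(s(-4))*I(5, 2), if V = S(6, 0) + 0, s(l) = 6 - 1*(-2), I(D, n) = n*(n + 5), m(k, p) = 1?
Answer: 56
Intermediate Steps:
Q = -5 (Q = -3 - 2 = -5)
I(D, n) = n*(5 + n)
s(l) = 8 (s(l) = 6 + 2 = 8)
V = 4 (V = 4 + 0 = 4)
K(j) = 4 (K(j) = 4*1 = 4)
K(s(-4))*I(5, 2) = 4*(2*(5 + 2)) = 4*(2*7) = 4*14 = 56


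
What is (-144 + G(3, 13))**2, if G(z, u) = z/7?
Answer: 1010025/49 ≈ 20613.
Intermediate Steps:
G(z, u) = z/7 (G(z, u) = z*(1/7) = z/7)
(-144 + G(3, 13))**2 = (-144 + (1/7)*3)**2 = (-144 + 3/7)**2 = (-1005/7)**2 = 1010025/49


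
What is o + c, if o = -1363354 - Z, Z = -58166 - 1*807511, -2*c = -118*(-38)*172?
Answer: -883301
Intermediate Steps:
c = -385624 (c = -(-118*(-38))*172/2 = -2242*172 = -½*771248 = -385624)
Z = -865677 (Z = -58166 - 807511 = -865677)
o = -497677 (o = -1363354 - 1*(-865677) = -1363354 + 865677 = -497677)
o + c = -497677 - 385624 = -883301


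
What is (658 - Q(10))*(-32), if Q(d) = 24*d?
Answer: -13376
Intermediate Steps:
(658 - Q(10))*(-32) = (658 - 24*10)*(-32) = (658 - 1*240)*(-32) = (658 - 240)*(-32) = 418*(-32) = -13376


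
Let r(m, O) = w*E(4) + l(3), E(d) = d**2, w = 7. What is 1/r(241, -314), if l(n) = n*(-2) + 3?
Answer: 1/109 ≈ 0.0091743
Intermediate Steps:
l(n) = 3 - 2*n (l(n) = -2*n + 3 = 3 - 2*n)
r(m, O) = 109 (r(m, O) = 7*4**2 + (3 - 2*3) = 7*16 + (3 - 6) = 112 - 3 = 109)
1/r(241, -314) = 1/109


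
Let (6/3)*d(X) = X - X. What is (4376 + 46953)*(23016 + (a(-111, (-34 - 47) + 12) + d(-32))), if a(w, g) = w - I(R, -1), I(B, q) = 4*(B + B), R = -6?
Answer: 1178154537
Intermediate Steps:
I(B, q) = 8*B (I(B, q) = 4*(2*B) = 8*B)
d(X) = 0 (d(X) = (X - X)/2 = (½)*0 = 0)
a(w, g) = 48 + w (a(w, g) = w - 8*(-6) = w - 1*(-48) = w + 48 = 48 + w)
(4376 + 46953)*(23016 + (a(-111, (-34 - 47) + 12) + d(-32))) = (4376 + 46953)*(23016 + ((48 - 111) + 0)) = 51329*(23016 + (-63 + 0)) = 51329*(23016 - 63) = 51329*22953 = 1178154537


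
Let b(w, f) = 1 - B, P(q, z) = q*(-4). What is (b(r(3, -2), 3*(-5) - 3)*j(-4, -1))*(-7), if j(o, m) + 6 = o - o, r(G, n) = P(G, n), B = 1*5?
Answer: -168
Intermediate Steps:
P(q, z) = -4*q
B = 5
r(G, n) = -4*G
b(w, f) = -4 (b(w, f) = 1 - 1*5 = 1 - 5 = -4)
j(o, m) = -6 (j(o, m) = -6 + (o - o) = -6 + 0 = -6)
(b(r(3, -2), 3*(-5) - 3)*j(-4, -1))*(-7) = -4*(-6)*(-7) = 24*(-7) = -168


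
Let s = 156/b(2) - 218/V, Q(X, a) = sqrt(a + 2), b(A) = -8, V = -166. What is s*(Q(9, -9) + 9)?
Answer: -27171/166 - 3019*I*sqrt(7)/166 ≈ -163.68 - 48.118*I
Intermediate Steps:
Q(X, a) = sqrt(2 + a)
s = -3019/166 (s = 156/(-8) - 218/(-166) = 156*(-1/8) - 218*(-1/166) = -39/2 + 109/83 = -3019/166 ≈ -18.187)
s*(Q(9, -9) + 9) = -3019*(sqrt(2 - 9) + 9)/166 = -3019*(sqrt(-7) + 9)/166 = -3019*(I*sqrt(7) + 9)/166 = -3019*(9 + I*sqrt(7))/166 = -27171/166 - 3019*I*sqrt(7)/166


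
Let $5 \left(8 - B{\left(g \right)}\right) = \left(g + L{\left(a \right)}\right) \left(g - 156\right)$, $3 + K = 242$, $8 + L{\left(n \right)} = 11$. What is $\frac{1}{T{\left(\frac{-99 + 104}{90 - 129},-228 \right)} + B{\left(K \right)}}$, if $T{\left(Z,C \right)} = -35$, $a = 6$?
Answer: $- \frac{5}{20221} \approx -0.00024727$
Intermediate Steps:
$L{\left(n \right)} = 3$ ($L{\left(n \right)} = -8 + 11 = 3$)
$K = 239$ ($K = -3 + 242 = 239$)
$B{\left(g \right)} = 8 - \frac{\left(-156 + g\right) \left(3 + g\right)}{5}$ ($B{\left(g \right)} = 8 - \frac{\left(g + 3\right) \left(g - 156\right)}{5} = 8 - \frac{\left(3 + g\right) \left(-156 + g\right)}{5} = 8 - \frac{\left(-156 + g\right) \left(3 + g\right)}{5}$)
$\frac{1}{T{\left(\frac{-99 + 104}{90 - 129},-228 \right)} + B{\left(K \right)}} = \frac{1}{-35 + \left(\frac{508}{5} - \frac{239^{2}}{5} + \frac{153}{5} \cdot 239\right)} = \frac{1}{-35 + \left(\frac{508}{5} - \frac{57121}{5} + \frac{36567}{5}\right)} = \frac{1}{-35 - \frac{20046}{5}} = \frac{1}{- \frac{20221}{5}} = - \frac{5}{20221}$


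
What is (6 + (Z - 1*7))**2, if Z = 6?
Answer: 25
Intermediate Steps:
(6 + (Z - 1*7))**2 = (6 + (6 - 1*7))**2 = (6 + (6 - 7))**2 = (6 - 1)**2 = 5**2 = 25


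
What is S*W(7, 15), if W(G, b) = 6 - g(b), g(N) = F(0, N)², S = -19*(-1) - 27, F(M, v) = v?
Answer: 1752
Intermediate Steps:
S = -8 (S = 19 - 27 = -8)
g(N) = N²
W(G, b) = 6 - b²
S*W(7, 15) = -8*(6 - 1*15²) = -8*(6 - 1*225) = -8*(6 - 225) = -8*(-219) = 1752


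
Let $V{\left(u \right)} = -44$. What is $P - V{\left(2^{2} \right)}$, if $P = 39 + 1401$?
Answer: $1484$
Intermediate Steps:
$P = 1440$
$P - V{\left(2^{2} \right)} = 1440 - -44 = 1440 + 44 = 1484$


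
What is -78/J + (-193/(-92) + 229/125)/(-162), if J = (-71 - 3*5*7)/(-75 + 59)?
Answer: -145811123/20493000 ≈ -7.1152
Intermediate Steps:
J = 11 (J = (-71 - 15*7)/(-16) = (-71 - 105)*(-1/16) = -176*(-1/16) = 11)
-78/J + (-193/(-92) + 229/125)/(-162) = -78/11 + (-193/(-92) + 229/125)/(-162) = -78*1/11 + (-193*(-1/92) + 229*(1/125))*(-1/162) = -78/11 + (193/92 + 229/125)*(-1/162) = -78/11 + (45193/11500)*(-1/162) = -78/11 - 45193/1863000 = -145811123/20493000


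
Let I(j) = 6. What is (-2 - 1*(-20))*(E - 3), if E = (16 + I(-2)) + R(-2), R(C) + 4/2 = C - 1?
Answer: 252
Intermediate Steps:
R(C) = -3 + C (R(C) = -2 + (C - 1) = -2 + (-1 + C) = -3 + C)
E = 17 (E = (16 + 6) + (-3 - 2) = 22 - 5 = 17)
(-2 - 1*(-20))*(E - 3) = (-2 - 1*(-20))*(17 - 3) = (-2 + 20)*14 = 18*14 = 252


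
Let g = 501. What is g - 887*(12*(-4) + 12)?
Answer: 32433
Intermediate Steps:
g - 887*(12*(-4) + 12) = 501 - 887*(12*(-4) + 12) = 501 - 887*(-48 + 12) = 501 - 887*(-36) = 501 + 31932 = 32433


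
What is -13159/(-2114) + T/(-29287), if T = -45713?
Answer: 482024915/61912718 ≈ 7.7856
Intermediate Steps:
-13159/(-2114) + T/(-29287) = -13159/(-2114) - 45713/(-29287) = -13159*(-1/2114) - 45713*(-1/29287) = 13159/2114 + 45713/29287 = 482024915/61912718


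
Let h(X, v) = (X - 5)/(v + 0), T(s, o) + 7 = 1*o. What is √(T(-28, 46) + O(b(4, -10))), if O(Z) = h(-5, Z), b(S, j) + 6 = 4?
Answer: 2*√11 ≈ 6.6332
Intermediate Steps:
T(s, o) = -7 + o (T(s, o) = -7 + 1*o = -7 + o)
h(X, v) = (-5 + X)/v
b(S, j) = -2 (b(S, j) = -6 + 4 = -2)
O(Z) = -10/Z (O(Z) = (-5 - 5)/Z = -10/Z)
√(T(-28, 46) + O(b(4, -10))) = √((-7 + 46) - 10/(-2)) = √(39 - 10*(-½)) = √(39 + 5) = √44 = 2*√11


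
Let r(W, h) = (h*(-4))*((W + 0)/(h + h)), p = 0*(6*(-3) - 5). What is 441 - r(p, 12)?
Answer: 441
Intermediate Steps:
p = 0 (p = 0*(-18 - 5) = 0*(-23) = 0)
r(W, h) = -2*W (r(W, h) = (-4*h)*(W/((2*h))) = (-4*h)*(W*(1/(2*h))) = (-4*h)*(W/(2*h)) = -2*W)
441 - r(p, 12) = 441 - (-2)*0 = 441 - 1*0 = 441 + 0 = 441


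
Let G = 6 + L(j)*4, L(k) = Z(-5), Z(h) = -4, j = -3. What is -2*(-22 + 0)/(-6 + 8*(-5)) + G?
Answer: -252/23 ≈ -10.957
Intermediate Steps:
L(k) = -4
G = -10 (G = 6 - 4*4 = 6 - 16 = -10)
-2*(-22 + 0)/(-6 + 8*(-5)) + G = -2*(-22 + 0)/(-6 + 8*(-5)) - 10 = -2*(-22/(-6 - 40)) - 10 = -2/((-46*(-1/22))) - 10 = -2/23/11 - 10 = -2*11/23 - 10 = -22/23 - 10 = -252/23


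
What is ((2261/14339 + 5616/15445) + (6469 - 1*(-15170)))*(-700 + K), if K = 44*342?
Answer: 68761571644085272/221465855 ≈ 3.1048e+8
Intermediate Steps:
K = 15048
((2261/14339 + 5616/15445) + (6469 - 1*(-15170)))*(-700 + K) = ((2261/14339 + 5616/15445) + (6469 - 1*(-15170)))*(-700 + 15048) = ((2261*(1/14339) + 5616*(1/15445)) + (6469 + 15170))*14348 = ((2261/14339 + 5616/15445) + 21639)*14348 = (115448969/221465855 + 21639)*14348 = (4792415085314/221465855)*14348 = 68761571644085272/221465855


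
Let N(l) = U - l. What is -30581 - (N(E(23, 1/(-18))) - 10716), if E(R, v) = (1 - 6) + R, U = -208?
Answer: -19639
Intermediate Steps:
E(R, v) = -5 + R
N(l) = -208 - l
-30581 - (N(E(23, 1/(-18))) - 10716) = -30581 - ((-208 - (-5 + 23)) - 10716) = -30581 - ((-208 - 1*18) - 10716) = -30581 - ((-208 - 18) - 10716) = -30581 - (-226 - 10716) = -30581 - 1*(-10942) = -30581 + 10942 = -19639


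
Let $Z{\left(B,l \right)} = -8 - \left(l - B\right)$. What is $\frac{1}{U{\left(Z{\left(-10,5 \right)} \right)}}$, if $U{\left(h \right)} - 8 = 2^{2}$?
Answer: $\frac{1}{12} \approx 0.083333$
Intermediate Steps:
$Z{\left(B,l \right)} = -8 + B - l$ ($Z{\left(B,l \right)} = -8 + \left(B - l\right) = -8 + B - l$)
$U{\left(h \right)} = 12$ ($U{\left(h \right)} = 8 + 2^{2} = 8 + 4 = 12$)
$\frac{1}{U{\left(Z{\left(-10,5 \right)} \right)}} = \frac{1}{12}$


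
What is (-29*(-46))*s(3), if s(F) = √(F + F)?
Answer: 1334*√6 ≈ 3267.6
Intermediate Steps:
s(F) = √2*√F (s(F) = √(2*F) = √2*√F)
(-29*(-46))*s(3) = (-29*(-46))*(√2*√3) = 1334*√6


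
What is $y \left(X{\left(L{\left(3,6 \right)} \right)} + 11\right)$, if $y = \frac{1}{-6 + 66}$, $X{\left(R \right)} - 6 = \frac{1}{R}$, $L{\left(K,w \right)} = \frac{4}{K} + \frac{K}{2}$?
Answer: $\frac{59}{204} \approx 0.28922$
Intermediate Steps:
$L{\left(K,w \right)} = \frac{K}{2} + \frac{4}{K}$ ($L{\left(K,w \right)} = \frac{4}{K} + K \frac{1}{2} = \frac{4}{K} + \frac{K}{2} = \frac{K}{2} + \frac{4}{K}$)
$X{\left(R \right)} = 6 + \frac{1}{R}$
$y = \frac{1}{60} \approx 0.016667$
$y \left(X{\left(L{\left(3,6 \right)} \right)} + 11\right) = \frac{\left(6 + \frac{1}{\frac{1}{2} \cdot 3 + \frac{4}{3}}\right) + 11}{60} = \frac{\left(6 + \frac{1}{\frac{3}{2} + 4 \cdot \frac{1}{3}}\right) + 11}{60} = \frac{\left(6 + \frac{1}{\frac{3}{2} + \frac{4}{3}}\right) + 11}{60} = \frac{\left(6 + \frac{1}{\frac{17}{6}}\right) + 11}{60} = \frac{\left(6 + \frac{6}{17}\right) + 11}{60} = \frac{\frac{108}{17} + 11}{60} = \frac{1}{60} \cdot \frac{295}{17} = \frac{59}{204}$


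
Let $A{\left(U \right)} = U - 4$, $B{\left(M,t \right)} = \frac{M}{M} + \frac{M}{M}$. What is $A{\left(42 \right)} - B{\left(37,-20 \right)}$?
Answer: $36$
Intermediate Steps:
$B{\left(M,t \right)} = 2$ ($B{\left(M,t \right)} = 1 + 1 = 2$)
$A{\left(U \right)} = -4 + U$ ($A{\left(U \right)} = U - 4 = -4 + U$)
$A{\left(42 \right)} - B{\left(37,-20 \right)} = \left(-4 + 42\right) - 2 = 38 - 2 = 36$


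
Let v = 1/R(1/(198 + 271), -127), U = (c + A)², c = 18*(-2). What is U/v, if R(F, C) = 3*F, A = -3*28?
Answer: 43200/469 ≈ 92.111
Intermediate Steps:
A = -84
c = -36
U = 14400 (U = (-36 - 84)² = (-120)² = 14400)
v = 469/3 (v = 1/(3/(198 + 271)) = 1/(3/469) = 469/3 ≈ 156.33)
U/v = 14400/(469/3) = 14400*(3/469) = 43200/469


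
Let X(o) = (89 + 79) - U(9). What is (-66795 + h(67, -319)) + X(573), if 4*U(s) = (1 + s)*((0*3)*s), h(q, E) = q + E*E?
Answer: 35201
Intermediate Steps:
h(q, E) = q + E²
U(s) = 0 (U(s) = ((1 + s)*((0*3)*s))/4 = ((1 + s)*(0*s))/4 = ((1 + s)*0)/4 = (¼)*0 = 0)
X(o) = 168 (X(o) = (89 + 79) - 1*0 = 168 + 0 = 168)
(-66795 + h(67, -319)) + X(573) = (-66795 + (67 + (-319)²)) + 168 = (-66795 + (67 + 101761)) + 168 = (-66795 + 101828) + 168 = 35033 + 168 = 35201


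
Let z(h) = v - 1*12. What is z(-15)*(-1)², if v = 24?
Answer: 12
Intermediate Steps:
z(h) = 12 (z(h) = 24 - 1*12 = 24 - 12 = 12)
z(-15)*(-1)² = 12*(-1)² = 12*1 = 12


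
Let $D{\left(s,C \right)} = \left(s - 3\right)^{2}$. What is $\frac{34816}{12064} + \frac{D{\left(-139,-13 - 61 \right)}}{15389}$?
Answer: $\frac{24345060}{5801653} \approx 4.1962$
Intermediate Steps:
$D{\left(s,C \right)} = \left(-3 + s\right)^{2}$
$\frac{34816}{12064} + \frac{D{\left(-139,-13 - 61 \right)}}{15389} = \frac{34816}{12064} + \frac{\left(-3 - 139\right)^{2}}{15389} = 34816 \cdot \frac{1}{12064} + \left(-142\right)^{2} \cdot \frac{1}{15389} = \frac{1088}{377} + 20164 \cdot \frac{1}{15389} = \frac{1088}{377} + \frac{20164}{15389} = \frac{24345060}{5801653}$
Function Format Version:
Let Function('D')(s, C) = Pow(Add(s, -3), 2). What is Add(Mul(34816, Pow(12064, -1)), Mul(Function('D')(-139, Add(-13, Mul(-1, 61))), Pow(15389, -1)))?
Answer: Rational(24345060, 5801653) ≈ 4.1962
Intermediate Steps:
Function('D')(s, C) = Pow(Add(-3, s), 2)
Add(Mul(34816, Pow(12064, -1)), Mul(Function('D')(-139, Add(-13, Mul(-1, 61))), Pow(15389, -1))) = Add(Mul(34816, Pow(12064, -1)), Mul(Pow(Add(-3, -139), 2), Pow(15389, -1))) = Add(Mul(34816, Rational(1, 12064)), Mul(Pow(-142, 2), Rational(1, 15389))) = Add(Rational(1088, 377), Mul(20164, Rational(1, 15389))) = Add(Rational(1088, 377), Rational(20164, 15389)) = Rational(24345060, 5801653)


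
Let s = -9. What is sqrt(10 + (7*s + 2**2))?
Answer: 7*I ≈ 7.0*I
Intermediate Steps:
sqrt(10 + (7*s + 2**2)) = sqrt(10 + (7*(-9) + 2**2)) = sqrt(10 + (-63 + 4)) = sqrt(10 - 59) = sqrt(-49) = 7*I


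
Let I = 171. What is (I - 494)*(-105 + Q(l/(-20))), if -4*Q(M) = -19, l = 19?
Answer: 129523/4 ≈ 32381.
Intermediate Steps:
Q(M) = 19/4 (Q(M) = -1/4*(-19) = 19/4)
(I - 494)*(-105 + Q(l/(-20))) = (171 - 494)*(-105 + 19/4) = -323*(-401/4) = 129523/4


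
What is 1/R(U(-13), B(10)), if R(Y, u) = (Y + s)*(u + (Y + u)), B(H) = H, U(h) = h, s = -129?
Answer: -1/994 ≈ -0.0010060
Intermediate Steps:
R(Y, u) = (-129 + Y)*(Y + 2*u) (R(Y, u) = (Y - 129)*(u + (Y + u)) = (-129 + Y)*(Y + 2*u))
1/R(U(-13), B(10)) = 1/((-13)² - 258*10 - 129*(-13) + 2*(-13)*10) = 1/(169 - 2580 + 1677 - 260) = 1/(-994) = -1/994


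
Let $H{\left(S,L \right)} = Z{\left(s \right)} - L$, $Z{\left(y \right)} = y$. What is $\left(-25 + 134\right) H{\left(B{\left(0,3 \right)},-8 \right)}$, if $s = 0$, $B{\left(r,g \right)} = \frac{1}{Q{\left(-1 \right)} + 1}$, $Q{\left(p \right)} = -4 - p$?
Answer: $872$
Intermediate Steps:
$B{\left(r,g \right)} = - \frac{1}{2}$ ($B{\left(r,g \right)} = \frac{1}{\left(-4 - -1\right) + 1} = \frac{1}{\left(-4 + 1\right) + 1} = \frac{1}{-3 + 1} = \frac{1}{-2} = - \frac{1}{2}$)
$H{\left(S,L \right)} = - L$ ($H{\left(S,L \right)} = 0 - L = - L$)
$\left(-25 + 134\right) H{\left(B{\left(0,3 \right)},-8 \right)} = \left(-25 + 134\right) \left(\left(-1\right) \left(-8\right)\right) = 109 \cdot 8 = 872$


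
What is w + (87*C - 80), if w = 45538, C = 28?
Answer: 47894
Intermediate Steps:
w + (87*C - 80) = 45538 + (87*28 - 80) = 45538 + (2436 - 80) = 45538 + 2356 = 47894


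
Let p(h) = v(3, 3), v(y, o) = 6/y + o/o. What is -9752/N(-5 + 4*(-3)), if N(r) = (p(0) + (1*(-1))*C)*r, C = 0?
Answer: 9752/51 ≈ 191.22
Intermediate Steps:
v(y, o) = 1 + 6/y (v(y, o) = 6/y + 1 = 1 + 6/y)
p(h) = 3 (p(h) = (6 + 3)/3 = (⅓)*9 = 3)
N(r) = 3*r (N(r) = (3 + (1*(-1))*0)*r = (3 - 1*0)*r = (3 + 0)*r = 3*r)
-9752/N(-5 + 4*(-3)) = -9752*1/(3*(-5 + 4*(-3))) = -9752*1/(3*(-5 - 12)) = -9752/(3*(-17)) = -9752/(-51) = -9752*(-1/51) = 9752/51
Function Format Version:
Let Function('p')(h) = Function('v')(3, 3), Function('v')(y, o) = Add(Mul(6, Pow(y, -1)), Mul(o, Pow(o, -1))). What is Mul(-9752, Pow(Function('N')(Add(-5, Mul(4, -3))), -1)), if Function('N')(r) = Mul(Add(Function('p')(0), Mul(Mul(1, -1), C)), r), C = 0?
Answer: Rational(9752, 51) ≈ 191.22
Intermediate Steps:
Function('v')(y, o) = Add(1, Mul(6, Pow(y, -1))) (Function('v')(y, o) = Add(Mul(6, Pow(y, -1)), 1) = Add(1, Mul(6, Pow(y, -1))))
Function('p')(h) = 3 (Function('p')(h) = Mul(Pow(3, -1), Add(6, 3)) = Mul(Rational(1, 3), 9) = 3)
Function('N')(r) = Mul(3, r) (Function('N')(r) = Mul(Add(3, Mul(Mul(1, -1), 0)), r) = Mul(Add(3, Mul(-1, 0)), r) = Mul(Add(3, 0), r) = Mul(3, r))
Mul(-9752, Pow(Function('N')(Add(-5, Mul(4, -3))), -1)) = Mul(-9752, Pow(Mul(3, Add(-5, Mul(4, -3))), -1)) = Mul(-9752, Pow(Mul(3, Add(-5, -12)), -1)) = Mul(-9752, Pow(Mul(3, -17), -1)) = Mul(-9752, Pow(-51, -1)) = Mul(-9752, Rational(-1, 51)) = Rational(9752, 51)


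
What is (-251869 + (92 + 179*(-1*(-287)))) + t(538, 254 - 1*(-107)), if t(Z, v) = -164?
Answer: -200568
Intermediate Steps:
(-251869 + (92 + 179*(-1*(-287)))) + t(538, 254 - 1*(-107)) = (-251869 + (92 + 179*(-1*(-287)))) - 164 = (-251869 + (92 + 179*287)) - 164 = (-251869 + (92 + 51373)) - 164 = (-251869 + 51465) - 164 = -200404 - 164 = -200568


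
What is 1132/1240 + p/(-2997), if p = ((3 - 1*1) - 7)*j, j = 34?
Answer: 900851/929070 ≈ 0.96963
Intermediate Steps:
p = -170 (p = ((3 - 1*1) - 7)*34 = ((3 - 1) - 7)*34 = (2 - 7)*34 = -5*34 = -170)
1132/1240 + p/(-2997) = 1132/1240 - 170/(-2997) = 1132*(1/1240) - 170*(-1/2997) = 283/310 + 170/2997 = 900851/929070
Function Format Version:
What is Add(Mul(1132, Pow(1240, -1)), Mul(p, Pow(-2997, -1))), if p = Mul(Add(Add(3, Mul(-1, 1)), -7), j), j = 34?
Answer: Rational(900851, 929070) ≈ 0.96963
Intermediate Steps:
p = -170 (p = Mul(Add(Add(3, Mul(-1, 1)), -7), 34) = Mul(Add(Add(3, -1), -7), 34) = Mul(Add(2, -7), 34) = Mul(-5, 34) = -170)
Add(Mul(1132, Pow(1240, -1)), Mul(p, Pow(-2997, -1))) = Add(Mul(1132, Pow(1240, -1)), Mul(-170, Pow(-2997, -1))) = Add(Mul(1132, Rational(1, 1240)), Mul(-170, Rational(-1, 2997))) = Add(Rational(283, 310), Rational(170, 2997)) = Rational(900851, 929070)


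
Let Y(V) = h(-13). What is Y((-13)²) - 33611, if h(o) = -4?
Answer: -33615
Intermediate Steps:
Y(V) = -4
Y((-13)²) - 33611 = -4 - 33611 = -33615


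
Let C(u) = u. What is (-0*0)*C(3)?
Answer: 0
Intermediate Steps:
(-0*0)*C(3) = -0*0*3 = -30*0*3 = 0*3 = 0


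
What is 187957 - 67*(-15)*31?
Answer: 219112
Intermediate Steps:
187957 - 67*(-15)*31 = 187957 - (-1005)*31 = 187957 - 1*(-31155) = 187957 + 31155 = 219112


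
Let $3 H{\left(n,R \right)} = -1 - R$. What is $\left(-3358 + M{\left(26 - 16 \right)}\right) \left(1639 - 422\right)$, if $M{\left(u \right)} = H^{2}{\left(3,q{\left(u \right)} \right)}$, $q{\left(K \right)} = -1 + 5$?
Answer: $- \frac{36749749}{9} \approx -4.0833 \cdot 10^{6}$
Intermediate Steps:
$q{\left(K \right)} = 4$
$H{\left(n,R \right)} = - \frac{1}{3} - \frac{R}{3}$ ($H{\left(n,R \right)} = \frac{-1 - R}{3} = - \frac{1}{3} - \frac{R}{3}$)
$M{\left(u \right)} = \frac{25}{9}$ ($M{\left(u \right)} = \left(- \frac{1}{3} - \frac{4}{3}\right)^{2} = \left(- \frac{5}{3}\right)^{2} = \frac{25}{9}$)
$\left(-3358 + M{\left(26 - 16 \right)}\right) \left(1639 - 422\right) = \left(-3358 + \frac{25}{9}\right) \left(1639 - 422\right) = \left(- \frac{30197}{9}\right) 1217 = - \frac{36749749}{9}$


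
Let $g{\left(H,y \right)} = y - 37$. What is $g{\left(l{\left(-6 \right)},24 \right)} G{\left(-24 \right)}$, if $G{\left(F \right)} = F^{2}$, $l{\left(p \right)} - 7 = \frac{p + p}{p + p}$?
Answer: $-7488$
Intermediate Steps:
$l{\left(p \right)} = 8$ ($l{\left(p \right)} = 7 + \frac{p + p}{p + p} = 7 + \frac{2 p}{2 p} = 7 + 2 p \frac{1}{2 p} = 7 + 1 = 8$)
$g{\left(H,y \right)} = -37 + y$
$g{\left(l{\left(-6 \right)},24 \right)} G{\left(-24 \right)} = \left(-37 + 24\right) \left(-24\right)^{2} = \left(-13\right) 576 = -7488$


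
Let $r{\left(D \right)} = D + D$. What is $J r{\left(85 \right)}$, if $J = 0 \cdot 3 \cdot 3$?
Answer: $0$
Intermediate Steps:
$J = 0$ ($J = 0 \cdot 3 = 0$)
$r{\left(D \right)} = 2 D$
$J r{\left(85 \right)} = 0 \cdot 2 \cdot 85 = 0 \cdot 170 = 0$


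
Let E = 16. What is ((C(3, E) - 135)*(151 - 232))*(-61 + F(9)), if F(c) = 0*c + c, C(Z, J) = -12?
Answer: -619164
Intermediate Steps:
F(c) = c (F(c) = 0 + c = c)
((C(3, E) - 135)*(151 - 232))*(-61 + F(9)) = ((-12 - 135)*(151 - 232))*(-61 + 9) = -147*(-81)*(-52) = 11907*(-52) = -619164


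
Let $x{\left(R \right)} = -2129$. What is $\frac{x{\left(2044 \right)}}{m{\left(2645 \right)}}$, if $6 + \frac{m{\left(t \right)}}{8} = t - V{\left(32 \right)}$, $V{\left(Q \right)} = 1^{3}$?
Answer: $- \frac{2129}{21104} \approx -0.10088$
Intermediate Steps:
$V{\left(Q \right)} = 1$
$m{\left(t \right)} = -56 + 8 t$ ($m{\left(t \right)} = -48 + 8 \left(t - 1\right) = -48 + 8 \left(-1 + t\right) = -48 + \left(-8 + 8 t\right) = -56 + 8 t$)
$\frac{x{\left(2044 \right)}}{m{\left(2645 \right)}} = - \frac{2129}{-56 + 8 \cdot 2645} = - \frac{2129}{-56 + 21160} = - \frac{2129}{21104}$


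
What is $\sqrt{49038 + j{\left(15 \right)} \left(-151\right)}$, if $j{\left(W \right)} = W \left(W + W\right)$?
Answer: $4 i \sqrt{1182} \approx 137.52 i$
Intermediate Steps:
$j{\left(W \right)} = 2 W^{2}$ ($j{\left(W \right)} = W 2 W = 2 W^{2}$)
$\sqrt{49038 + j{\left(15 \right)} \left(-151\right)} = \sqrt{49038 + 2 \cdot 15^{2} \left(-151\right)} = \sqrt{49038 + 2 \cdot 225 \left(-151\right)} = \sqrt{49038 + 450 \left(-151\right)} = \sqrt{49038 - 67950} = \sqrt{-18912} = 4 i \sqrt{1182}$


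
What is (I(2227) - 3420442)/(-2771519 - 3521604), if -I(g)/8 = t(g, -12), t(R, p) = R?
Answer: 3438258/6293123 ≈ 0.54635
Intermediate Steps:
I(g) = -8*g
(I(2227) - 3420442)/(-2771519 - 3521604) = (-8*2227 - 3420442)/(-2771519 - 3521604) = (-17816 - 3420442)/(-6293123) = -3438258*(-1/6293123) = 3438258/6293123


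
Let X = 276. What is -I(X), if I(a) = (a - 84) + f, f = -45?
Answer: -147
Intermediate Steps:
I(a) = -129 + a (I(a) = (a - 84) - 45 = (-84 + a) - 45 = -129 + a)
-I(X) = -(-129 + 276) = -1*147 = -147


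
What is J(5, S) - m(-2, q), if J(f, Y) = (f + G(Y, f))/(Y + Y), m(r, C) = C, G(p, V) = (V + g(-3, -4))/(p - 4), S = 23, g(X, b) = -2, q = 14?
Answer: -6069/437 ≈ -13.888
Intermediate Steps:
G(p, V) = (-2 + V)/(-4 + p) (G(p, V) = (V - 2)/(p - 4) = (-2 + V)/(-4 + p))
J(f, Y) = (f + (-2 + f)/(-4 + Y))/(2*Y) (J(f, Y) = (f + (-2 + f)/(-4 + Y))/(Y + Y) = (f + (-2 + f)/(-4 + Y))/((2*Y)) = (f + (-2 + f)/(-4 + Y))*(1/(2*Y)) = (f + (-2 + f)/(-4 + Y))/(2*Y))
J(5, S) - m(-2, q) = (1/2)*(-2 + 5 + 5*(-4 + 23))/(23*(-4 + 23)) - 1*14 = (1/2)*(1/23)*(-2 + 5 + 5*19)/19 - 14 = (1/2)*(1/23)*(1/19)*(-2 + 5 + 95) - 14 = (1/2)*(1/23)*(1/19)*98 - 14 = 49/437 - 14 = -6069/437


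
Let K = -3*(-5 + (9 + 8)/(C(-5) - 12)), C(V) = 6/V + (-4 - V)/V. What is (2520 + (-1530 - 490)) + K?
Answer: 34760/67 ≈ 518.81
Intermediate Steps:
C(V) = 6/V + (-4 - V)/V
K = 1260/67 (K = -3*(-5 + (9 + 8)/((2 - 1*(-5))/(-5) - 12)) = -3*(-5 + 17/(-(2 + 5)/5 - 12)) = -3*(-5 + 17/(-⅕*7 - 12)) = -3*(-5 + 17/(-7/5 - 12)) = -3*(-5 + 17/(-67/5)) = -3*(-5 + 17*(-5/67)) = -3*(-5 - 85/67) = -3*(-420/67) = 1260/67 ≈ 18.806)
(2520 + (-1530 - 490)) + K = (2520 + (-1530 - 490)) + 1260/67 = (2520 - 2020) + 1260/67 = 500 + 1260/67 = 34760/67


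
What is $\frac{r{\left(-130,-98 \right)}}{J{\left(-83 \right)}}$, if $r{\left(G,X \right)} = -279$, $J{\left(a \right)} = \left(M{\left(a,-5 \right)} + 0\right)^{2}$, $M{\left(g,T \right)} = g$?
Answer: $- \frac{279}{6889} \approx -0.040499$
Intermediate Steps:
$J{\left(a \right)} = a^{2}$ ($J{\left(a \right)} = \left(a + 0\right)^{2} = a^{2}$)
$\frac{r{\left(-130,-98 \right)}}{J{\left(-83 \right)}} = - \frac{279}{\left(-83\right)^{2}} = - \frac{279}{6889}$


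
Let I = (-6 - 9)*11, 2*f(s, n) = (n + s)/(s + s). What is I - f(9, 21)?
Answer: -995/6 ≈ -165.83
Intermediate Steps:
f(s, n) = (n + s)/(4*s) (f(s, n) = ((n + s)/(s + s))/2 = ((n + s)/((2*s)))/2 = ((n + s)*(1/(2*s)))/2 = ((n + s)/(2*s))/2 = (n + s)/(4*s))
I = -165 (I = -15*11 = -165)
I - f(9, 21) = -165 - (21 + 9)/(4*9) = -165 - 30/(4*9) = -165 - 1*⅚ = -165 - ⅚ = -995/6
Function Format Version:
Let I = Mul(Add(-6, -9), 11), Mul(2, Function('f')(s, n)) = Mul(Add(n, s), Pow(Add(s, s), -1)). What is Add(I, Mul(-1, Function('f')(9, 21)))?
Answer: Rational(-995, 6) ≈ -165.83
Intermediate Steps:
Function('f')(s, n) = Mul(Rational(1, 4), Pow(s, -1), Add(n, s)) (Function('f')(s, n) = Mul(Rational(1, 2), Mul(Add(n, s), Pow(Add(s, s), -1))) = Mul(Rational(1, 2), Mul(Add(n, s), Pow(Mul(2, s), -1))) = Mul(Rational(1, 2), Mul(Add(n, s), Mul(Rational(1, 2), Pow(s, -1)))) = Mul(Rational(1, 2), Mul(Rational(1, 2), Pow(s, -1), Add(n, s))) = Mul(Rational(1, 4), Pow(s, -1), Add(n, s)))
I = -165 (I = Mul(-15, 11) = -165)
Add(I, Mul(-1, Function('f')(9, 21))) = Add(-165, Mul(-1, Mul(Rational(1, 4), Pow(9, -1), Add(21, 9)))) = Add(-165, Mul(-1, Mul(Rational(1, 4), Rational(1, 9), 30))) = Add(-165, Mul(-1, Rational(5, 6))) = Add(-165, Rational(-5, 6)) = Rational(-995, 6)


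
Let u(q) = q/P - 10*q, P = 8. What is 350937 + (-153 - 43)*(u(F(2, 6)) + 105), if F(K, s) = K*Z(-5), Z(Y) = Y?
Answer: 311002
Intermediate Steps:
F(K, s) = -5*K (F(K, s) = K*(-5) = -5*K)
u(q) = -79*q/8 (u(q) = q/8 - 10*q = -79*q/8)
350937 + (-153 - 43)*(u(F(2, 6)) + 105) = 350937 + (-153 - 43)*(-(-395)*2/8 + 105) = 350937 - 196*(-79/8*(-10) + 105) = 350937 - 196*(395/4 + 105) = 350937 - 196*815/4 = 350937 - 39935 = 311002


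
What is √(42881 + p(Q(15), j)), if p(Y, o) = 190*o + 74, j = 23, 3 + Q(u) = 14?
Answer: 5*√1893 ≈ 217.54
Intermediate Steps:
Q(u) = 11 (Q(u) = -3 + 14 = 11)
p(Y, o) = 74 + 190*o
√(42881 + p(Q(15), j)) = √(42881 + (74 + 190*23)) = √(42881 + (74 + 4370)) = √(42881 + 4444) = √47325 = 5*√1893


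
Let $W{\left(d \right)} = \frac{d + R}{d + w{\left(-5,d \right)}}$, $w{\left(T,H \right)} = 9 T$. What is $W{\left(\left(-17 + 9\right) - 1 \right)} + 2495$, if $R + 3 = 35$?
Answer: $\frac{134707}{54} \approx 2494.6$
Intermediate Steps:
$R = 32$ ($R = -3 + 35 = 32$)
$W{\left(d \right)} = \frac{32 + d}{-45 + d}$ ($W{\left(d \right)} = \frac{d + 32}{d + 9 \left(-5\right)} = \frac{32 + d}{d - 45} = \frac{32 + d}{-45 + d}$)
$W{\left(\left(-17 + 9\right) - 1 \right)} + 2495 = \frac{32 + \left(\left(-17 + 9\right) - 1\right)}{-45 + \left(\left(-17 + 9\right) - 1\right)} + 2495 = \frac{32 - 9}{-45 - 9} + 2495 = \frac{1}{-54} \cdot 23 + 2495 = \left(- \frac{1}{54}\right) 23 + 2495 = - \frac{23}{54} + 2495 = \frac{134707}{54}$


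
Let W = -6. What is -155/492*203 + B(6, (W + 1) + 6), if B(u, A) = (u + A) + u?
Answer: -25069/492 ≈ -50.953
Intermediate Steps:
B(u, A) = A + 2*u (B(u, A) = (A + u) + u = A + 2*u)
-155/492*203 + B(6, (W + 1) + 6) = -155/492*203 + (((-6 + 1) + 6) + 2*6) = -155*1/492*203 + ((-5 + 6) + 12) = -155/492*203 + (1 + 12) = -31465/492 + 13 = -25069/492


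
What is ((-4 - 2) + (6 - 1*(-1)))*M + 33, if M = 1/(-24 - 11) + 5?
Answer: 1329/35 ≈ 37.971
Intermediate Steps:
M = 174/35 (M = 1/(-35) + 5 = -1/35 + 5 = 174/35 ≈ 4.9714)
((-4 - 2) + (6 - 1*(-1)))*M + 33 = ((-4 - 2) + (6 - 1*(-1)))*(174/35) + 33 = (-6 + (6 + 1))*(174/35) + 33 = (-6 + 7)*(174/35) + 33 = 1*(174/35) + 33 = 174/35 + 33 = 1329/35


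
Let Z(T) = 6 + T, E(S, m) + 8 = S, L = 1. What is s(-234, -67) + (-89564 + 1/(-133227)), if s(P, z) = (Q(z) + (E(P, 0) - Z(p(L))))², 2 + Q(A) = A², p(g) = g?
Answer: 2380910375159/133227 ≈ 1.7871e+7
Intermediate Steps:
E(S, m) = -8 + S
Q(A) = -2 + A²
s(P, z) = (-17 + P + z²)² (s(P, z) = ((-2 + z²) + ((-8 + P) - (6 + 1)))² = ((-2 + z²) + ((-8 + P) - 1*7))² = ((-2 + z²) + ((-8 + P) - 7))² = ((-2 + z²) + (-15 + P))² = (-17 + P + z²)²)
s(-234, -67) + (-89564 + 1/(-133227)) = (-17 - 234 + (-67)²)² + (-89564 + 1/(-133227)) = (-17 - 234 + 4489)² + (-89564 - 1/133227) = 4238² - 11932343029/133227 = 17960644 - 11932343029/133227 = 2380910375159/133227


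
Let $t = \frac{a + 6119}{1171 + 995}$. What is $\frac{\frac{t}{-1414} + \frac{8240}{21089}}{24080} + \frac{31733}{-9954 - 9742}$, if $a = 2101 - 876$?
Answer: $- \frac{257054900168538723}{159550121052783440} \approx -1.6111$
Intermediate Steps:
$a = 1225$
$t = \frac{1224}{361}$ ($t = \frac{1225 + 6119}{1171 + 995} = \frac{7344}{2166} = 7344 \cdot \frac{1}{2166} = \frac{1224}{361} \approx 3.3906$)
$\frac{\frac{t}{-1414} + \frac{8240}{21089}}{24080} + \frac{31733}{-9954 - 9742} = \frac{\frac{1224}{361 \left(-1414\right)} + \frac{8240}{21089}}{24080} + \frac{31733}{-9954 - 9742} = \left(\frac{1224}{361} \left(- \frac{1}{1414}\right) + 8240 \cdot \frac{1}{21089}\right) \frac{1}{24080} + \frac{31733}{-9954 - 9742} = \left(- \frac{612}{255227} + \frac{8240}{21089}\right) \frac{1}{24080} + \frac{31733}{-19696} = \frac{2090164012}{5382482203} \cdot \frac{1}{24080} + 31733 \left(- \frac{1}{19696}\right) = \frac{522541003}{32402542862060} - \frac{31733}{19696} = - \frac{257054900168538723}{159550121052783440}$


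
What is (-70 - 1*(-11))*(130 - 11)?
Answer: -7021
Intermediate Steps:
(-70 - 1*(-11))*(130 - 11) = (-70 + 11)*119 = -59*119 = -7021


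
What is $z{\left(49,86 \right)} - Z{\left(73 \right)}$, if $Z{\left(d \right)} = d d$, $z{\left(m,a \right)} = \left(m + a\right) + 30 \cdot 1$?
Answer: $-5164$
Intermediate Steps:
$z{\left(m,a \right)} = 30 + a + m$ ($z{\left(m,a \right)} = \left(a + m\right) + 30 = 30 + a + m$)
$Z{\left(d \right)} = d^{2}$
$z{\left(49,86 \right)} - Z{\left(73 \right)} = \left(30 + 86 + 49\right) - 73^{2} = 165 - 5329 = -5164$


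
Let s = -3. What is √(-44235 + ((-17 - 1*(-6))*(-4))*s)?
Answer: I*√44367 ≈ 210.63*I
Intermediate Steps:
√(-44235 + ((-17 - 1*(-6))*(-4))*s) = √(-44235 + ((-17 - 1*(-6))*(-4))*(-3)) = √(-44235 + ((-17 + 6)*(-4))*(-3)) = √(-44235 - 11*(-4)*(-3)) = √(-44235 + 44*(-3)) = √(-44235 - 132) = √(-44367) = I*√44367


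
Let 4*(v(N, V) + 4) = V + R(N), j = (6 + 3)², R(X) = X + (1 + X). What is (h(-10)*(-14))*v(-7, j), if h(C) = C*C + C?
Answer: -16380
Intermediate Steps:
h(C) = C + C² (h(C) = C² + C = C + C²)
R(X) = 1 + 2*X
j = 81 (j = 9² = 81)
v(N, V) = -15/4 + N/2 + V/4 (v(N, V) = -4 + (V + (1 + 2*N))/4 = -4 + (1 + V + 2*N)/4 = -4 + (¼ + N/2 + V/4) = -15/4 + N/2 + V/4)
(h(-10)*(-14))*v(-7, j) = (-10*(1 - 10)*(-14))*(-15/4 + (½)*(-7) + (¼)*81) = (-10*(-9)*(-14))*(-15/4 - 7/2 + 81/4) = (90*(-14))*13 = -1260*13 = -16380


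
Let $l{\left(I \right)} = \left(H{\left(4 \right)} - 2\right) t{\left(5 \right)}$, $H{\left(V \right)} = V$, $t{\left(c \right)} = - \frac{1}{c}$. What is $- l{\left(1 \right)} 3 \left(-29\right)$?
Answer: $- \frac{174}{5} \approx -34.8$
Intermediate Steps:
$l{\left(I \right)} = - \frac{2}{5}$ ($l{\left(I \right)} = \left(4 - 2\right) \left(- \frac{1}{5}\right) = 2 \left(\left(-1\right) \frac{1}{5}\right) = 2 \left(- \frac{1}{5}\right) = - \frac{2}{5}$)
$- l{\left(1 \right)} 3 \left(-29\right) = \left(-1\right) \left(- \frac{2}{5}\right) 3 \left(-29\right) = \frac{2}{5} \cdot 3 \left(-29\right) = \frac{6}{5} \left(-29\right) = - \frac{174}{5}$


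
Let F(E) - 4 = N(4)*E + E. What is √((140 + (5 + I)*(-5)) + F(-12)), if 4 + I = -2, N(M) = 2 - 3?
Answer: √149 ≈ 12.207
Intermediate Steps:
N(M) = -1
I = -6 (I = -4 - 2 = -6)
F(E) = 4 (F(E) = 4 + (-E + E) = 4 + 0 = 4)
√((140 + (5 + I)*(-5)) + F(-12)) = √((140 + (5 - 6)*(-5)) + 4) = √((140 - 1*(-5)) + 4) = √((140 + 5) + 4) = √(145 + 4) = √149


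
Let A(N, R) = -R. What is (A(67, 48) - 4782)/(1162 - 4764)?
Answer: 2415/1801 ≈ 1.3409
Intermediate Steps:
(A(67, 48) - 4782)/(1162 - 4764) = (-1*48 - 4782)/(1162 - 4764) = (-48 - 4782)/(-3602) = -4830*(-1/3602) = 2415/1801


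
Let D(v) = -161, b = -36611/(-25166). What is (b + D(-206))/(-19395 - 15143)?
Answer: 4015115/869183308 ≈ 0.0046194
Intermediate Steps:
b = 36611/25166 (b = -36611*(-1/25166) = 36611/25166 ≈ 1.4548)
(b + D(-206))/(-19395 - 15143) = (36611/25166 - 161)/(-19395 - 15143) = -4015115/25166/(-34538) = -4015115/25166*(-1/34538) = 4015115/869183308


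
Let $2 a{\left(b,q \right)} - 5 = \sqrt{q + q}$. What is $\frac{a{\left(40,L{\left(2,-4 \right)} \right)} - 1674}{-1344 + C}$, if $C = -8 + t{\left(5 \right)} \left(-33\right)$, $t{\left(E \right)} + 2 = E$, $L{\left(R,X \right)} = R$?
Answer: $\frac{3341}{2902} \approx 1.1513$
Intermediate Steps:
$t{\left(E \right)} = -2 + E$
$a{\left(b,q \right)} = \frac{5}{2} + \frac{\sqrt{2} \sqrt{q}}{2}$ ($a{\left(b,q \right)} = \frac{5}{2} + \frac{\sqrt{q + q}}{2} = \frac{5}{2} + \frac{\sqrt{2 q}}{2} = \frac{5}{2} + \frac{\sqrt{2} \sqrt{q}}{2}$)
$C = -107$ ($C = -8 + \left(-2 + 5\right) \left(-33\right) = -8 + 3 \left(-33\right) = -8 - 99 = -107$)
$\frac{a{\left(40,L{\left(2,-4 \right)} \right)} - 1674}{-1344 + C} = \frac{\left(\frac{5}{2} + \frac{\sqrt{2} \sqrt{2}}{2}\right) - 1674}{-1344 - 107} = \frac{\left(\frac{5}{2} + 1\right) - 1674}{-1451} = \left(\frac{7}{2} - 1674\right) \left(- \frac{1}{1451}\right) = \left(- \frac{3341}{2}\right) \left(- \frac{1}{1451}\right) = \frac{3341}{2902}$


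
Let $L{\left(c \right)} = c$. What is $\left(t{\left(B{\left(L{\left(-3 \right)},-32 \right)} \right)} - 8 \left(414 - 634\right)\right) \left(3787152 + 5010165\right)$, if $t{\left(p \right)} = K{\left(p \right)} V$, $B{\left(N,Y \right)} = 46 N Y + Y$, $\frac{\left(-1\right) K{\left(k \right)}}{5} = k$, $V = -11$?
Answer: $2136692352960$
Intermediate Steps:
$K{\left(k \right)} = - 5 k$
$B{\left(N,Y \right)} = Y + 46 N Y$ ($B{\left(N,Y \right)} = 46 N Y + Y = Y + 46 N Y$)
$t{\left(p \right)} = 55 p$ ($t{\left(p \right)} = - 5 p \left(-11\right) = 55 p$)
$\left(t{\left(B{\left(L{\left(-3 \right)},-32 \right)} \right)} - 8 \left(414 - 634\right)\right) \left(3787152 + 5010165\right) = \left(55 \left(- 32 \left(1 + 46 \left(-3\right)\right)\right) - 8 \left(414 - 634\right)\right) \left(3787152 + 5010165\right) = \left(55 \left(- 32 \left(1 - 138\right)\right) - -1760\right) 8797317 = \left(55 \left(\left(-32\right) \left(-137\right)\right) + 1760\right) 8797317 = \left(55 \cdot 4384 + 1760\right) 8797317 = \left(241120 + 1760\right) 8797317 = 242880 \cdot 8797317 = 2136692352960$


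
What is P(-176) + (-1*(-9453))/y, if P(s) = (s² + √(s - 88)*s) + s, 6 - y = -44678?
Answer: 1376276653/44684 - 352*I*√66 ≈ 30800.0 - 2859.7*I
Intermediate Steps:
y = 44684 (y = 6 - 1*(-44678) = 6 + 44678 = 44684)
P(s) = s + s² + s*√(-88 + s) (P(s) = (s² + √(-88 + s)*s) + s = (s² + s*√(-88 + s)) + s = s + s² + s*√(-88 + s))
P(-176) + (-1*(-9453))/y = -176*(1 - 176 + √(-88 - 176)) - 1*(-9453)/44684 = -176*(1 - 176 + √(-264)) + 9453*(1/44684) = -176*(1 - 176 + 2*I*√66) + 9453/44684 = -176*(-175 + 2*I*√66) + 9453/44684 = (30800 - 352*I*√66) + 9453/44684 = 1376276653/44684 - 352*I*√66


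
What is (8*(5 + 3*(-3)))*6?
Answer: -192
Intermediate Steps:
(8*(5 + 3*(-3)))*6 = (8*(5 - 9))*6 = (8*(-4))*6 = -32*6 = -192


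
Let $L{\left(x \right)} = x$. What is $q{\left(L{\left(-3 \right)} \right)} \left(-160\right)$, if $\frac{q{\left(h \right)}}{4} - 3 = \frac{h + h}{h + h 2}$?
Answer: $- \frac{7040}{3} \approx -2346.7$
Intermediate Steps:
$q{\left(h \right)} = \frac{44}{3}$ ($q{\left(h \right)} = 12 + 4 \frac{h + h}{h + h 2} = 12 + 4 \frac{2 h}{h + 2 h} = 12 + 4 \frac{2 h}{3 h} = 12 + 4 \cdot 2 h \frac{1}{3 h} = 12 + 4 \cdot \frac{2}{3} = 12 + \frac{8}{3} = \frac{44}{3}$)
$q{\left(L{\left(-3 \right)} \right)} \left(-160\right) = \frac{44}{3} \left(-160\right) = - \frac{7040}{3}$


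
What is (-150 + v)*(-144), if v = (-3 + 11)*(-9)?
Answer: 31968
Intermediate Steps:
v = -72 (v = 8*(-9) = -72)
(-150 + v)*(-144) = (-150 - 72)*(-144) = -222*(-144) = 31968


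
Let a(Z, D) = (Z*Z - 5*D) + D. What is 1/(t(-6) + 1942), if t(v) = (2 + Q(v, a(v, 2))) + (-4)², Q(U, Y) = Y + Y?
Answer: 1/2016 ≈ 0.00049603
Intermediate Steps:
a(Z, D) = Z² - 4*D (a(Z, D) = (Z² - 5*D) + D = Z² - 4*D)
Q(U, Y) = 2*Y
t(v) = 2 + 2*v² (t(v) = (2 + 2*(v² - 4*2)) + (-4)² = (2 + 2*(v² - 8)) + 16 = (2 + 2*(-8 + v²)) + 16 = (2 + (-16 + 2*v²)) + 16 = (-14 + 2*v²) + 16 = 2 + 2*v²)
1/(t(-6) + 1942) = 1/((2 + 2*(-6)²) + 1942) = 1/((2 + 2*36) + 1942) = 1/((2 + 72) + 1942) = 1/(74 + 1942) = 1/2016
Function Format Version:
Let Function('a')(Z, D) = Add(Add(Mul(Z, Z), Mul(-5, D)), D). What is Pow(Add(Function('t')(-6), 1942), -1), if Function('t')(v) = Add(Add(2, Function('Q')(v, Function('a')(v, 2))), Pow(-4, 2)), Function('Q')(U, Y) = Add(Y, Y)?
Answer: Rational(1, 2016) ≈ 0.00049603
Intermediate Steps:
Function('a')(Z, D) = Add(Pow(Z, 2), Mul(-4, D)) (Function('a')(Z, D) = Add(Add(Pow(Z, 2), Mul(-5, D)), D) = Add(Pow(Z, 2), Mul(-4, D)))
Function('Q')(U, Y) = Mul(2, Y)
Function('t')(v) = Add(2, Mul(2, Pow(v, 2))) (Function('t')(v) = Add(Add(2, Mul(2, Add(Pow(v, 2), Mul(-4, 2)))), Pow(-4, 2)) = Add(Add(2, Mul(2, Add(Pow(v, 2), -8))), 16) = Add(Add(2, Mul(2, Add(-8, Pow(v, 2)))), 16) = Add(Add(2, Add(-16, Mul(2, Pow(v, 2)))), 16) = Add(Add(-14, Mul(2, Pow(v, 2))), 16) = Add(2, Mul(2, Pow(v, 2))))
Pow(Add(Function('t')(-6), 1942), -1) = Pow(Add(Add(2, Mul(2, Pow(-6, 2))), 1942), -1) = Pow(Add(Add(2, Mul(2, 36)), 1942), -1) = Pow(Add(Add(2, 72), 1942), -1) = Pow(Add(74, 1942), -1) = Pow(2016, -1) = Rational(1, 2016)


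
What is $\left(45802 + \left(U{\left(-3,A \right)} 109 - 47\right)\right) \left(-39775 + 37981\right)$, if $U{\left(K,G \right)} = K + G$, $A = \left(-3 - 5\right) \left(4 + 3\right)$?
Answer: $-70547256$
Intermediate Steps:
$A = -56$ ($A = \left(-8\right) 7 = -56$)
$U{\left(K,G \right)} = G + K$
$\left(45802 + \left(U{\left(-3,A \right)} 109 - 47\right)\right) \left(-39775 + 37981\right) = \left(45802 + \left(\left(-56 - 3\right) 109 - 47\right)\right) \left(-39775 + 37981\right) = \left(45802 - 6478\right) \left(-1794\right) = 39324 \left(-1794\right) = -70547256$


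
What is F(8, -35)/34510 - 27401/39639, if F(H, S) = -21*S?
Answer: -26184967/39084054 ≈ -0.66997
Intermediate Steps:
F(8, -35)/34510 - 27401/39639 = -21*(-35)/34510 - 27401/39639 = 735*(1/34510) - 27401*1/39639 = 21/986 - 27401/39639 = -26184967/39084054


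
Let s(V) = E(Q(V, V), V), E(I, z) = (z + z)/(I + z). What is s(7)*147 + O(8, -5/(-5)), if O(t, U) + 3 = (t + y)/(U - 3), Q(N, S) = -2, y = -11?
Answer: 4101/10 ≈ 410.10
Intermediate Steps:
E(I, z) = 2*z/(I + z) (E(I, z) = (2*z)/(I + z) = 2*z/(I + z))
s(V) = 2*V/(-2 + V)
O(t, U) = -3 + (-11 + t)/(-3 + U) (O(t, U) = -3 + (t - 11)/(U - 3) = -3 + (-11 + t)/(-3 + U))
s(7)*147 + O(8, -5/(-5)) = (2*7/(-2 + 7))*147 + (-2 + 8 - (-15)/(-5))/(-3 - 5/(-5)) = (2*7/5)*147 + (-2 + 8 - (-15)*(-1)/5)/(-3 - 5*(-⅕)) = (2*7*(⅕))*147 + (-2 + 8 - 3*1)/(-3 + 1) = (14/5)*147 + (-2 + 8 - 3)/(-2) = 2058/5 - ½*3 = 2058/5 - 3/2 = 4101/10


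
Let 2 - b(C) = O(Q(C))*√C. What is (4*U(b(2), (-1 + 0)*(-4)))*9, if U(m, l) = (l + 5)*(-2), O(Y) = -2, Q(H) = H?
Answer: -648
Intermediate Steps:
b(C) = 2 + 2*√C (b(C) = 2 - (-2)*√C = 2 + 2*√C)
U(m, l) = -10 - 2*l (U(m, l) = (5 + l)*(-2) = -10 - 2*l)
(4*U(b(2), (-1 + 0)*(-4)))*9 = (4*(-10 - 2*(-1 + 0)*(-4)))*9 = (4*(-10 - (-2)*(-4)))*9 = (4*(-10 - 2*4))*9 = (4*(-10 - 8))*9 = (4*(-18))*9 = -72*9 = -648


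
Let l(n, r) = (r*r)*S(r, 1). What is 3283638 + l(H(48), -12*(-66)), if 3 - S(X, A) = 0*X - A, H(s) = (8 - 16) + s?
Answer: 5792694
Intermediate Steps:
H(s) = -8 + s
S(X, A) = 3 + A (S(X, A) = 3 - (0*X - A) = 3 - (0 - A) = 3 - (-1)*A = 3 + A)
l(n, r) = 4*r² (l(n, r) = (r*r)*(3 + 1) = r²*4 = 4*r²)
3283638 + l(H(48), -12*(-66)) = 3283638 + 4*(-12*(-66))² = 3283638 + 4*792² = 3283638 + 4*627264 = 3283638 + 2509056 = 5792694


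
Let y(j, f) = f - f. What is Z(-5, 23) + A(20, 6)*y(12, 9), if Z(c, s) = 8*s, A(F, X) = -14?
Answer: 184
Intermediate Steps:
y(j, f) = 0
Z(-5, 23) + A(20, 6)*y(12, 9) = 8*23 - 14*0 = 184 + 0 = 184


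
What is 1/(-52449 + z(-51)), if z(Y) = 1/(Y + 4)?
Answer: -47/2465104 ≈ -1.9066e-5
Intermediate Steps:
z(Y) = 1/(4 + Y)
1/(-52449 + z(-51)) = 1/(-52449 + 1/(4 - 51)) = 1/(-52449 + 1/(-47)) = 1/(-52449 - 1/47) = 1/(-2465104/47) = -47/2465104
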